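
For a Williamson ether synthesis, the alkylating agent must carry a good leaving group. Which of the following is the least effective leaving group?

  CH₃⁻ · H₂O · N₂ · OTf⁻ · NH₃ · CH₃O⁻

CH₃⁻

Leaving-group ability tracks the stability of the departed species; conjugate-acid pKₐ is the usual yardstick (lower pKₐ → better LG).
N₂: no meaningful conjugate acid; N₂ departs as an exceptionally stable neutral molecule
OTf⁻: pKₐ(CF₃SO₃H (triflic acid)) ≈ -14
H₂O: pKₐ(H₃O⁺) ≈ -1.7
NH₃: pKₐ(NH₄⁺) ≈ 9.2
CH₃O⁻: pKₐ(CH₃OH) ≈ 15.5
CH₃⁻: pKₐ(CH₄) ≈ 48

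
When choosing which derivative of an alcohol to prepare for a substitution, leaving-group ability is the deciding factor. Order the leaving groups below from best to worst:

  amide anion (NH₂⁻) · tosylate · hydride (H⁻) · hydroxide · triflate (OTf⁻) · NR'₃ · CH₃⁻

Leaving-group ability tracks the stability of the departed species; conjugate-acid pKₐ is the usual yardstick (lower pKₐ → better LG).
triflate (OTf⁻): pKₐ(CF₃SO₃H (triflic acid)) ≈ -14
tosylate: pKₐ(p-CH₃C₆H₄SO₃H (TsOH)) ≈ -2.8 — resonance-delocalised arenesulfonate
NR'₃: pKₐ(R'₃NH⁺) ≈ 10.7 — neutral but still a fairly strong base; Hofmann-elimination LG
hydroxide: pKₐ(H₂O) ≈ 15.7
hydride (H⁻): pKₐ(H₂) ≈ 36 — extremely strong base; leaves only in special hydride-transfer contexts
amide anion (NH₂⁻): pKₐ(NH₃) ≈ 38 — extremely strong base; never a leaving group
CH₃⁻: pKₐ(CH₄) ≈ 48

triflate (OTf⁻) > tosylate > NR'₃ > hydroxide > hydride (H⁻) > amide anion (NH₂⁻) > CH₃⁻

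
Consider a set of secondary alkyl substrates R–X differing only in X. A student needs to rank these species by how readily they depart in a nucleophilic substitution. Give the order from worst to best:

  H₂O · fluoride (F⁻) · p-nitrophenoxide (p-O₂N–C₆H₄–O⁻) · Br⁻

p-nitrophenoxide (p-O₂N–C₆H₄–O⁻) < fluoride (F⁻) < H₂O < Br⁻

A good leaving group is a weak base: the lower the pKₐ of its conjugate acid, the more readily it departs.
Br⁻: pKₐ(HBr) ≈ -9
H₂O: pKₐ(H₃O⁺) ≈ -1.7
fluoride (F⁻): pKₐ(HF) ≈ 3.2
p-nitrophenoxide (p-O₂N–C₆H₄–O⁻): pKₐ(p-nitrophenol) ≈ 7.2
Reversing gives the worst-to-best order requested.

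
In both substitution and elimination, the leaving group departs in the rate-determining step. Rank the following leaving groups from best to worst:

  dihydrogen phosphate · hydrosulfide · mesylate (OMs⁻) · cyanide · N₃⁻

mesylate (OMs⁻) > dihydrogen phosphate > N₃⁻ > hydrosulfide > cyanide

Rank by basicity of the departing species: weakest base leaves most easily.
mesylate (OMs⁻): pKₐ(CH₃SO₃H (MsOH)) ≈ -1.9
dihydrogen phosphate: pKₐ(H₃PO₄) ≈ 2.1 — moderate base; biological leaving group after further activation
N₃⁻: pKₐ(HN₃) ≈ 4.7 — linear, resonance-stabilised
hydrosulfide: pKₐ(H₂S) ≈ 7
cyanide: pKₐ(HCN) ≈ 9.2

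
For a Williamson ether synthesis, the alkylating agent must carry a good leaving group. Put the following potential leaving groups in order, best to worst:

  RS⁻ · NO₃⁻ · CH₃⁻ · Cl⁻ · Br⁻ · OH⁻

Br⁻: pKₐ(HBr) ≈ -9 — weak base; good leaving group
Cl⁻: pKₐ(HCl) ≈ -7
NO₃⁻: pKₐ(HNO₃) ≈ -1.3 — resonance-delocalised over three oxygens
RS⁻: pKₐ(RSH (a thiol)) ≈ 10.5 — moderately basic; rarely leaves without activation
OH⁻: pKₐ(H₂O) ≈ 15.7 — strong base; essentially never leaves without prior activation
CH₃⁻: pKₐ(CH₄) ≈ 48 — unstabilised carbanion; the worst conceivable leaving group

Br⁻ > Cl⁻ > NO₃⁻ > RS⁻ > OH⁻ > CH₃⁻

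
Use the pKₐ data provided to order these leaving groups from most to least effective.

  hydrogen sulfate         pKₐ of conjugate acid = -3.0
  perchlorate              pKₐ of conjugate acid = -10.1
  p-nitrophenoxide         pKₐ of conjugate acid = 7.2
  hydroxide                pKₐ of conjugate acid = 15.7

perchlorate > hydrogen sulfate > p-nitrophenoxide > hydroxide

Lower conjugate-acid pKₐ ⇒ weaker base ⇒ better leaving group.
Sorting by the given values: perchlorate (-10.1), hydrogen sulfate (-3.0), p-nitrophenoxide (7.2), hydroxide (15.7).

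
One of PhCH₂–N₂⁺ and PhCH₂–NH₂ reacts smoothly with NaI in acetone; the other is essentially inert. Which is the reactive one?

From PhCH₂–NH₂ the departing group would be NH₂⁻ (pKₐ(NH₃) ≈ 38). Extremely strong base; never a leaving group.
From PhCH₂–N₂⁺ the leaving group is N₂ (no meaningful conjugate acid; N₂ departs as an exceptionally stable neutral molecule).
(In practice PhCH₂–N₂⁺ is made from PhCH₂–NH₂ by diazotisation (NaNO₂ / HCl, 0 °C), generating a diazonium salt that expels N₂.)

PhCH₂–N₂⁺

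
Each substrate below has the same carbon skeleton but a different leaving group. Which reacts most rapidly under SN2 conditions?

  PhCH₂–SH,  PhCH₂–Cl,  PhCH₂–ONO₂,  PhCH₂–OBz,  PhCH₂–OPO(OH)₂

PhCH₂–Cl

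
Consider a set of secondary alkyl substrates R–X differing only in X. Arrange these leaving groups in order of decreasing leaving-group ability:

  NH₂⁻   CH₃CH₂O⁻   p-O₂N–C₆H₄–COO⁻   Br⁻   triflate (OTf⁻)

triflate (OTf⁻) > Br⁻ > p-O₂N–C₆H₄–COO⁻ > CH₃CH₂O⁻ > NH₂⁻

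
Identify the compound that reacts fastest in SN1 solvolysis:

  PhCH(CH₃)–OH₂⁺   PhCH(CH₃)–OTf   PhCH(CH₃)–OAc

PhCH(CH₃)–OTf

Same R in every case — rank the leaving groups.
Rank by basicity of the departing species: weakest base leaves most easily.
PhCH(CH₃)–OTf loses OTf⁻: pKₐ(CF₃SO₃H (triflic acid)) ≈ -14
PhCH(CH₃)–OH₂⁺ loses H₂O: pKₐ(H₃O⁺) ≈ -1.7
PhCH(CH₃)–OAc loses AcO⁻: pKₐ(CH₃COOH) ≈ 4.8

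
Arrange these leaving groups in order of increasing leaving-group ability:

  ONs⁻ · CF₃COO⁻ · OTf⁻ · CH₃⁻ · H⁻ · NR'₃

CH₃⁻ < H⁻ < NR'₃ < CF₃COO⁻ < ONs⁻ < OTf⁻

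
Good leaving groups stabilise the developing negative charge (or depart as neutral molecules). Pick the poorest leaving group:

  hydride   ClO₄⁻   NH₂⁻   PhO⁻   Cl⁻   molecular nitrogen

The more stable X⁻ (or X) is on its own — i.e. the weaker a base it is — the better a leaving group it makes.
molecular nitrogen: no meaningful conjugate acid; N₂ departs as an exceptionally stable neutral molecule
ClO₄⁻: pKₐ(HClO₄) ≈ -10
Cl⁻: pKₐ(HCl) ≈ -7
PhO⁻: pKₐ(C₆H₅OH (phenol)) ≈ 10
hydride: pKₐ(H₂) ≈ 36
NH₂⁻: pKₐ(NH₃) ≈ 38

NH₂⁻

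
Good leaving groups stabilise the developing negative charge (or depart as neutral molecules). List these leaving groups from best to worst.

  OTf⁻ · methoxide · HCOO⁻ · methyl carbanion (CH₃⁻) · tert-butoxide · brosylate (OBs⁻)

Leaving-group ability tracks the stability of the departed species; conjugate-acid pKₐ is the usual yardstick (lower pKₐ → better LG).
OTf⁻: pKₐ(CF₃SO₃H (triflic acid)) ≈ -14 — charge spread over three oxygens and a CF₃ group; the premier leaving group in synthesis
brosylate (OBs⁻): pKₐ(p-BrC₆H₄SO₃H) ≈ -2.8 — arenesulfonate with a p-bromo substituent
HCOO⁻: pKₐ(HCOOH) ≈ 3.8 — resonance-stabilised carboxylate
methoxide: pKₐ(CH₃OH) ≈ 15.5
tert-butoxide: pKₐ(t-BuOH) ≈ 18
methyl carbanion (CH₃⁻): pKₐ(CH₄) ≈ 48

OTf⁻ > brosylate (OBs⁻) > HCOO⁻ > methoxide > tert-butoxide > methyl carbanion (CH₃⁻)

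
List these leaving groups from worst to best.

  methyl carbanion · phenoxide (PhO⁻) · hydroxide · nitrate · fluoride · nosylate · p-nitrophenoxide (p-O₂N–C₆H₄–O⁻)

methyl carbanion < hydroxide < phenoxide (PhO⁻) < p-nitrophenoxide (p-O₂N–C₆H₄–O⁻) < fluoride < nitrate < nosylate

Leaving-group ability tracks the stability of the departed species; conjugate-acid pKₐ is the usual yardstick (lower pKₐ → better LG).
nosylate: pKₐ(p-O₂NC₆H₄SO₃H) ≈ -3.5
nitrate: pKₐ(HNO₃) ≈ -1.3
fluoride: pKₐ(HF) ≈ 3.2
p-nitrophenoxide (p-O₂N–C₆H₄–O⁻): pKₐ(p-nitrophenol) ≈ 7.2
phenoxide (PhO⁻): pKₐ(C₆H₅OH (phenol)) ≈ 10
hydroxide: pKₐ(H₂O) ≈ 15.7
methyl carbanion: pKₐ(CH₄) ≈ 48
Reversing gives the worst-to-best order requested.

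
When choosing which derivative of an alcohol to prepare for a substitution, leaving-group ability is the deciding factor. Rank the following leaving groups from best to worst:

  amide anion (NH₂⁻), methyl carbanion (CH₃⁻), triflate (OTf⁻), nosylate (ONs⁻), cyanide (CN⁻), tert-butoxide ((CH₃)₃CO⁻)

triflate (OTf⁻) > nosylate (ONs⁻) > cyanide (CN⁻) > tert-butoxide ((CH₃)₃CO⁻) > amide anion (NH₂⁻) > methyl carbanion (CH₃⁻)

Leaving-group ability tracks the stability of the departed species; conjugate-acid pKₐ is the usual yardstick (lower pKₐ → better LG).
triflate (OTf⁻): pKₐ(CF₃SO₃H (triflic acid)) ≈ -14
nosylate (ONs⁻): pKₐ(p-O₂NC₆H₄SO₃H) ≈ -3.5
cyanide (CN⁻): pKₐ(HCN) ≈ 9.2
tert-butoxide ((CH₃)₃CO⁻): pKₐ(t-BuOH) ≈ 18
amide anion (NH₂⁻): pKₐ(NH₃) ≈ 38
methyl carbanion (CH₃⁻): pKₐ(CH₄) ≈ 48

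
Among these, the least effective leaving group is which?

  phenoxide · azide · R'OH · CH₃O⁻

CH₃O⁻

R'OH: pKₐ(R'OH₂⁺) ≈ -2.4
azide: pKₐ(HN₃) ≈ 4.7
phenoxide: pKₐ(C₆H₅OH (phenol)) ≈ 10
CH₃O⁻: pKₐ(CH₃OH) ≈ 15.5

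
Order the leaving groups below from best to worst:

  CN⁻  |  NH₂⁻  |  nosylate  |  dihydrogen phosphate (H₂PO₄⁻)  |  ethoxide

nosylate > dihydrogen phosphate (H₂PO₄⁻) > CN⁻ > ethoxide > NH₂⁻

nosylate: pKₐ(p-O₂NC₆H₄SO₃H) ≈ -3.5
dihydrogen phosphate (H₂PO₄⁻): pKₐ(H₃PO₄) ≈ 2.1
CN⁻: pKₐ(HCN) ≈ 9.2
ethoxide: pKₐ(CH₃CH₂OH) ≈ 16
NH₂⁻: pKₐ(NH₃) ≈ 38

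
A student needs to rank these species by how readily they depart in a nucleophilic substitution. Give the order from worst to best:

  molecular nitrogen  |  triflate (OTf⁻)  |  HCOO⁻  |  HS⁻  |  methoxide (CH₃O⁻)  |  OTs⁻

molecular nitrogen: no meaningful conjugate acid; N₂ departs as an exceptionally stable neutral molecule
triflate (OTf⁻): pKₐ(CF₃SO₃H (triflic acid)) ≈ -14 — charge spread over three oxygens and a CF₃ group; the premier leaving group in synthesis
OTs⁻: pKₐ(p-CH₃C₆H₄SO₃H (TsOH)) ≈ -2.8 — resonance-delocalised arenesulfonate
HCOO⁻: pKₐ(HCOOH) ≈ 3.8
HS⁻: pKₐ(H₂S) ≈ 7
methoxide (CH₃O⁻): pKₐ(CH₃OH) ≈ 15.5
Reversing gives the worst-to-best order requested.

methoxide (CH₃O⁻) < HS⁻ < HCOO⁻ < OTs⁻ < triflate (OTf⁻) < molecular nitrogen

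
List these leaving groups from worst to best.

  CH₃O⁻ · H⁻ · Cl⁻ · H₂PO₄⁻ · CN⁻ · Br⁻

H⁻ < CH₃O⁻ < CN⁻ < H₂PO₄⁻ < Cl⁻ < Br⁻

The more stable X⁻ (or X) is on its own — i.e. the weaker a base it is — the better a leaving group it makes.
Br⁻: pKₐ(HBr) ≈ -9
Cl⁻: pKₐ(HCl) ≈ -7 — moderately weak base
H₂PO₄⁻: pKₐ(H₃PO₄) ≈ 2.1 — moderate base; biological leaving group after further activation
CN⁻: pKₐ(HCN) ≈ 9.2 — sp carbon stabilises the charge somewhat, but still a poor LG
CH₃O⁻: pKₐ(CH₃OH) ≈ 15.5 — strong base; alkoxides do not leave unassisted
H⁻: pKₐ(H₂) ≈ 36
The question asks for worst first, so the sequence is read in increasing leaving-group ability.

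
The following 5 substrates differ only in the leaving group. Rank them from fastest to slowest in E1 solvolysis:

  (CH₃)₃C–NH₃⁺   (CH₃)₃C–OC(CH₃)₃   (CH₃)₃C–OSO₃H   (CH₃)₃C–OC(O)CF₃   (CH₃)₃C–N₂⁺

(CH₃)₃C–N₂⁺ > (CH₃)₃C–OSO₃H > (CH₃)₃C–OC(O)CF₃ > (CH₃)₃C–NH₃⁺ > (CH₃)₃C–OC(CH₃)₃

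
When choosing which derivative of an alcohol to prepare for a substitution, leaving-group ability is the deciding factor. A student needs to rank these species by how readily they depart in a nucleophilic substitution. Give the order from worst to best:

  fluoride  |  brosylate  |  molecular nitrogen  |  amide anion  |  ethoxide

amide anion < ethoxide < fluoride < brosylate < molecular nitrogen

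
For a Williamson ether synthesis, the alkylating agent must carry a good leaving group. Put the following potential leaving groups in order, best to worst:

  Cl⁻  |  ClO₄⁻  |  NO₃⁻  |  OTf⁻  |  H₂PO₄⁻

OTf⁻ > ClO₄⁻ > Cl⁻ > NO₃⁻ > H₂PO₄⁻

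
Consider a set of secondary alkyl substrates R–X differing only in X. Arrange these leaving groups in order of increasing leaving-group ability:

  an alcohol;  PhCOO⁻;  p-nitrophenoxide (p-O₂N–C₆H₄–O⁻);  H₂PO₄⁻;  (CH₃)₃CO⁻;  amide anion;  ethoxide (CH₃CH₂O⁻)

amide anion < (CH₃)₃CO⁻ < ethoxide (CH₃CH₂O⁻) < p-nitrophenoxide (p-O₂N–C₆H₄–O⁻) < PhCOO⁻ < H₂PO₄⁻ < an alcohol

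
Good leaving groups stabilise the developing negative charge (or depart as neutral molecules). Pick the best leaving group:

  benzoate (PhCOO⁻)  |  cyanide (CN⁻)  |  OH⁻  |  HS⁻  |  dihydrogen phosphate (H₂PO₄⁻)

dihydrogen phosphate (H₂PO₄⁻)

dihydrogen phosphate (H₂PO₄⁻): pKₐ(H₃PO₄) ≈ 2.1
benzoate (PhCOO⁻): pKₐ(C₆H₅COOH) ≈ 4.2
HS⁻: pKₐ(H₂S) ≈ 7
cyanide (CN⁻): pKₐ(HCN) ≈ 9.2
OH⁻: pKₐ(H₂O) ≈ 15.7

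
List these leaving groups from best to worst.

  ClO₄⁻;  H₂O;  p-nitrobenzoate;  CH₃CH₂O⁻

ClO₄⁻ > H₂O > p-nitrobenzoate > CH₃CH₂O⁻

The more stable X⁻ (or X) is on its own — i.e. the weaker a base it is — the better a leaving group it makes.
ClO₄⁻: pKₐ(HClO₄) ≈ -10
H₂O: pKₐ(H₃O⁺) ≈ -1.7
p-nitrobenzoate: pKₐ(p-nitrobenzoic acid) ≈ 3.4
CH₃CH₂O⁻: pKₐ(CH₃CH₂OH) ≈ 16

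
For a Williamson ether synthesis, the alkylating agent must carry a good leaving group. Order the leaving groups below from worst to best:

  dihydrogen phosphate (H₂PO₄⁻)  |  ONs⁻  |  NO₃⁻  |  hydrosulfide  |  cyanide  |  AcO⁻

ONs⁻: pKₐ(p-O₂NC₆H₄SO₃H) ≈ -3.5
NO₃⁻: pKₐ(HNO₃) ≈ -1.3
dihydrogen phosphate (H₂PO₄⁻): pKₐ(H₃PO₄) ≈ 2.1
AcO⁻: pKₐ(CH₃COOH) ≈ 4.8
hydrosulfide: pKₐ(H₂S) ≈ 7
cyanide: pKₐ(HCN) ≈ 9.2
Listed from poorest to best leaving group as asked.

cyanide < hydrosulfide < AcO⁻ < dihydrogen phosphate (H₂PO₄⁻) < NO₃⁻ < ONs⁻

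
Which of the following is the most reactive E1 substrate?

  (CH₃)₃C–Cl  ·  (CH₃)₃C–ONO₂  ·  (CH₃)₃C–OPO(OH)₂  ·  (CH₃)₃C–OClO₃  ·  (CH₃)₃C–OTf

(CH₃)₃C–OTf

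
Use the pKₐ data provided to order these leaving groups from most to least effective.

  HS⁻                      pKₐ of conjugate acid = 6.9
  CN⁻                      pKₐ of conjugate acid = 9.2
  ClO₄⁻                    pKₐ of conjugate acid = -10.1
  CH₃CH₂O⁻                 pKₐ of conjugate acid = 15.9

ClO₄⁻ > HS⁻ > CN⁻ > CH₃CH₂O⁻

Lower conjugate-acid pKₐ ⇒ weaker base ⇒ better leaving group.
Sorting by the given values: ClO₄⁻ (-10.1), HS⁻ (6.9), CN⁻ (9.2), CH₃CH₂O⁻ (15.9).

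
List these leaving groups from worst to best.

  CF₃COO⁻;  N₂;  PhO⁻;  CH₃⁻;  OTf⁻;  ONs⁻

The more stable X⁻ (or X) is on its own — i.e. the weaker a base it is — the better a leaving group it makes.
N₂: no meaningful conjugate acid; N₂ departs as an exceptionally stable neutral molecule
OTf⁻: pKₐ(CF₃SO₃H (triflic acid)) ≈ -14
ONs⁻: pKₐ(p-O₂NC₆H₄SO₃H) ≈ -3.5
CF₃COO⁻: pKₐ(CF₃COOH) ≈ 0.2
PhO⁻: pKₐ(C₆H₅OH (phenol)) ≈ 10
CH₃⁻: pKₐ(CH₄) ≈ 48
Reversing gives the worst-to-best order requested.

CH₃⁻ < PhO⁻ < CF₃COO⁻ < ONs⁻ < OTf⁻ < N₂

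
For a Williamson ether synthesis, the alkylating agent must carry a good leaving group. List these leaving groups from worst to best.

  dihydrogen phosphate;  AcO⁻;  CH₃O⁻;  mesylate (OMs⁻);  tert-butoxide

mesylate (OMs⁻): pKₐ(CH₃SO₃H (MsOH)) ≈ -1.9
dihydrogen phosphate: pKₐ(H₃PO₄) ≈ 2.1
AcO⁻: pKₐ(CH₃COOH) ≈ 4.8
CH₃O⁻: pKₐ(CH₃OH) ≈ 15.5
tert-butoxide: pKₐ(t-BuOH) ≈ 18
The question asks for worst first, so the sequence is read in increasing leaving-group ability.

tert-butoxide < CH₃O⁻ < AcO⁻ < dihydrogen phosphate < mesylate (OMs⁻)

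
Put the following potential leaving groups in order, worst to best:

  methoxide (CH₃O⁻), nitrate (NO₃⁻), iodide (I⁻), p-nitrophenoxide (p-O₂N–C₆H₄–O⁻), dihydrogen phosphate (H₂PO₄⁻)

iodide (I⁻): pKₐ(HI) ≈ -10
nitrate (NO₃⁻): pKₐ(HNO₃) ≈ -1.3
dihydrogen phosphate (H₂PO₄⁻): pKₐ(H₃PO₄) ≈ 2.1
p-nitrophenoxide (p-O₂N–C₆H₄–O⁻): pKₐ(p-nitrophenol) ≈ 7.2
methoxide (CH₃O⁻): pKₐ(CH₃OH) ≈ 15.5
The question asks for worst first, so the sequence is read in increasing leaving-group ability.

methoxide (CH₃O⁻) < p-nitrophenoxide (p-O₂N–C₆H₄–O⁻) < dihydrogen phosphate (H₂PO₄⁻) < nitrate (NO₃⁻) < iodide (I⁻)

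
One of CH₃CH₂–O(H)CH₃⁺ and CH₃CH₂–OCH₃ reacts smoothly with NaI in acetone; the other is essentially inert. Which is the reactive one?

CH₃CH₂–O(H)CH₃⁺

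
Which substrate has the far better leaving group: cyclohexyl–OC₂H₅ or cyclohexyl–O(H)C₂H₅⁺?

From cyclohexyl–OC₂H₅ the departing group would be CH₃CH₂O⁻ (pKₐ(CH₃CH₂OH) ≈ 16). Strong base; alkoxides do not leave unassisted.
From cyclohexyl–O(H)C₂H₅⁺ the leaving group is R'OH (pKₐ(R'OH₂⁺) ≈ -2.4). Neutral; leaves from a protonated ether (an oxonium ion, R–O(H)R'⁺).
(In practice cyclohexyl–O(H)C₂H₅⁺ is made from cyclohexyl–OC₂H₅ by protonation with concentrated HBr, allowing neutral ethanol, rather than ethoxide, to depart.)

cyclohexyl–O(H)C₂H₅⁺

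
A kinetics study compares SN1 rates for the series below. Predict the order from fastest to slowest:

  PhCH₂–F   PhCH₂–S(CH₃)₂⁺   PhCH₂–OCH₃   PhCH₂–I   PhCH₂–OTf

With the same alkyl group throughout, only the leaving group differentiates the rates.
Rank by basicity of the departing species: weakest base leaves most easily.
PhCH₂–OTf loses OTf⁻: pKₐ(CF₃SO₃H (triflic acid)) ≈ -14
PhCH₂–I loses I⁻: pKₐ(HI) ≈ -10
PhCH₂–S(CH₃)₂⁺ loses SR'₂: pKₐ(R'₂SH⁺) ≈ -7
PhCH₂–F loses F⁻: pKₐ(HF) ≈ 3.2
PhCH₂–OCH₃ loses CH₃O⁻: pKₐ(CH₃OH) ≈ 15.5

PhCH₂–OTf > PhCH₂–I > PhCH₂–S(CH₃)₂⁺ > PhCH₂–F > PhCH₂–OCH₃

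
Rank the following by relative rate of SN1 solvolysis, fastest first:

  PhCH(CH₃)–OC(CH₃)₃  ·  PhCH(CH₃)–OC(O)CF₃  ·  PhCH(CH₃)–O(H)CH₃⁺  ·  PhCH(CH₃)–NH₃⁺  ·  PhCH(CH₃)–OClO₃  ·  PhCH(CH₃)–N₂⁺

PhCH(CH₃)–N₂⁺ > PhCH(CH₃)–OClO₃ > PhCH(CH₃)–O(H)CH₃⁺ > PhCH(CH₃)–OC(O)CF₃ > PhCH(CH₃)–NH₃⁺ > PhCH(CH₃)–OC(CH₃)₃

The skeletons are identical, so relative rate is governed entirely by leaving-group ability.
Rank by basicity of the departing species: weakest base leaves most easily.
PhCH(CH₃)–N₂⁺ loses N₂: no meaningful conjugate acid; N₂ departs as an exceptionally stable neutral molecule
PhCH(CH₃)–OClO₃ loses ClO₄⁻: pKₐ(HClO₄) ≈ -10
PhCH(CH₃)–O(H)CH₃⁺ loses R'OH: pKₐ(R'OH₂⁺) ≈ -2.4
PhCH(CH₃)–OC(O)CF₃ loses CF₃COO⁻: pKₐ(CF₃COOH) ≈ 0.2
PhCH(CH₃)–NH₃⁺ loses NH₃: pKₐ(NH₄⁺) ≈ 9.2
PhCH(CH₃)–OC(CH₃)₃ loses (CH₃)₃CO⁻: pKₐ(t-BuOH) ≈ 18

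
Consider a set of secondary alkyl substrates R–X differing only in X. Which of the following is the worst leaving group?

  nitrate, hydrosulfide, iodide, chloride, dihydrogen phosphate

hydrosulfide

The more stable X⁻ (or X) is on its own — i.e. the weaker a base it is — the better a leaving group it makes.
iodide: pKₐ(HI) ≈ -10
chloride: pKₐ(HCl) ≈ -7
nitrate: pKₐ(HNO₃) ≈ -1.3
dihydrogen phosphate: pKₐ(H₃PO₄) ≈ 2.1
hydrosulfide: pKₐ(H₂S) ≈ 7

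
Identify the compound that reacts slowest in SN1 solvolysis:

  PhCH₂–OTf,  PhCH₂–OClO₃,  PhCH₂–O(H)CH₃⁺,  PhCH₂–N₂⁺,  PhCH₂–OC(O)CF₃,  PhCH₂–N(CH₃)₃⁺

PhCH₂–N(CH₃)₃⁺

The skeletons are identical, so relative rate is governed entirely by leaving-group ability.
Rank by basicity of the departing species: weakest base leaves most easily.
PhCH₂–N₂⁺ loses N₂: no meaningful conjugate acid; N₂ departs as an exceptionally stable neutral molecule
PhCH₂–OTf loses OTf⁻: pKₐ(CF₃SO₃H (triflic acid)) ≈ -14
PhCH₂–OClO₃ loses ClO₄⁻: pKₐ(HClO₄) ≈ -10
PhCH₂–O(H)CH₃⁺ loses R'OH: pKₐ(R'OH₂⁺) ≈ -2.4
PhCH₂–OC(O)CF₃ loses CF₃COO⁻: pKₐ(CF₃COOH) ≈ 0.2
PhCH₂–N(CH₃)₃⁺ loses NR'₃: pKₐ(R'₃NH⁺) ≈ 10.7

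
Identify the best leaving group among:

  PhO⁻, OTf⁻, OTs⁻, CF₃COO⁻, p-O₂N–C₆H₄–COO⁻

Leaving-group ability tracks the stability of the departed species; conjugate-acid pKₐ is the usual yardstick (lower pKₐ → better LG).
OTf⁻: pKₐ(CF₃SO₃H (triflic acid)) ≈ -14
OTs⁻: pKₐ(p-CH₃C₆H₄SO₃H (TsOH)) ≈ -2.8
CF₃COO⁻: pKₐ(CF₃COOH) ≈ 0.2
p-O₂N–C₆H₄–COO⁻: pKₐ(p-nitrobenzoic acid) ≈ 3.4
PhO⁻: pKₐ(C₆H₅OH (phenol)) ≈ 10

OTf⁻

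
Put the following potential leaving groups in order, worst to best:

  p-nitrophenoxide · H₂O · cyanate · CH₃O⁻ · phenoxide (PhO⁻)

CH₃O⁻ < phenoxide (PhO⁻) < p-nitrophenoxide < cyanate < H₂O

Leaving-group ability tracks the stability of the departed species; conjugate-acid pKₐ is the usual yardstick (lower pKₐ → better LG).
H₂O: pKₐ(H₃O⁺) ≈ -1.7
cyanate: pKₐ(HOCN) ≈ 3.5
p-nitrophenoxide: pKₐ(p-nitrophenol) ≈ 7.2
phenoxide (PhO⁻): pKₐ(C₆H₅OH (phenol)) ≈ 10 — resonance into the ring helps, but still a poor LG
CH₃O⁻: pKₐ(CH₃OH) ≈ 15.5
Listed from poorest to best leaving group as asked.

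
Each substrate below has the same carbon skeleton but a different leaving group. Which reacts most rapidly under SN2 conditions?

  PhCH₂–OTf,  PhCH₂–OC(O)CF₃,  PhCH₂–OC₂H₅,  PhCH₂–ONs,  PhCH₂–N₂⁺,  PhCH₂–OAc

Same R in every case — rank the leaving groups.
A good leaving group is a weak base: the lower the pKₐ of its conjugate acid, the more readily it departs.
PhCH₂–N₂⁺ loses N₂: no meaningful conjugate acid; N₂ departs as an exceptionally stable neutral molecule
PhCH₂–OTf loses OTf⁻: pKₐ(CF₃SO₃H (triflic acid)) ≈ -14
PhCH₂–ONs loses ONs⁻: pKₐ(p-O₂NC₆H₄SO₃H) ≈ -3.5
PhCH₂–OC(O)CF₃ loses CF₃COO⁻: pKₐ(CF₃COOH) ≈ 0.2
PhCH₂–OAc loses AcO⁻: pKₐ(CH₃COOH) ≈ 4.8
PhCH₂–OC₂H₅ loses CH₃CH₂O⁻: pKₐ(CH₃CH₂OH) ≈ 16

PhCH₂–N₂⁺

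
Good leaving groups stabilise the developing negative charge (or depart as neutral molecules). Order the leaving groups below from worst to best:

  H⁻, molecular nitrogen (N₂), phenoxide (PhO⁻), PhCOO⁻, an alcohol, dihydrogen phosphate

H⁻ < phenoxide (PhO⁻) < PhCOO⁻ < dihydrogen phosphate < an alcohol < molecular nitrogen (N₂)

molecular nitrogen (N₂): no meaningful conjugate acid; N₂ departs as an exceptionally stable neutral molecule
an alcohol: pKₐ(R'OH₂⁺) ≈ -2.4
dihydrogen phosphate: pKₐ(H₃PO₄) ≈ 2.1
PhCOO⁻: pKₐ(C₆H₅COOH) ≈ 4.2 — aryl carboxylate
phenoxide (PhO⁻): pKₐ(C₆H₅OH (phenol)) ≈ 10 — resonance into the ring helps, but still a poor LG
H⁻: pKₐ(H₂) ≈ 36 — extremely strong base; leaves only in special hydride-transfer contexts
Reversing gives the worst-to-best order requested.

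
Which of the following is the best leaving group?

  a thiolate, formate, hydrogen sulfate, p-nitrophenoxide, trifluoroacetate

hydrogen sulfate

Leaving-group ability tracks the stability of the departed species; conjugate-acid pKₐ is the usual yardstick (lower pKₐ → better LG).
hydrogen sulfate: pKₐ(H₂SO₄) ≈ -3
trifluoroacetate: pKₐ(CF₃COOH) ≈ 0.2
formate: pKₐ(HCOOH) ≈ 3.8
p-nitrophenoxide: pKₐ(p-nitrophenol) ≈ 7.2
a thiolate: pKₐ(RSH (a thiol)) ≈ 10.5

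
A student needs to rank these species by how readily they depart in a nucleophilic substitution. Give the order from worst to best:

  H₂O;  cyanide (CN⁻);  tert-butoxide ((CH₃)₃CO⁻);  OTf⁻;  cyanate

tert-butoxide ((CH₃)₃CO⁻) < cyanide (CN⁻) < cyanate < H₂O < OTf⁻

Rank by basicity of the departing species: weakest base leaves most easily.
OTf⁻: pKₐ(CF₃SO₃H (triflic acid)) ≈ -14 — charge spread over three oxygens and a CF₃ group; the premier leaving group in synthesis
H₂O: pKₐ(H₃O⁺) ≈ -1.7 — neutral; leaves from a protonated alcohol (R–OH₂⁺)
cyanate: pKₐ(HOCN) ≈ 3.5 — resonance between N and O
cyanide (CN⁻): pKₐ(HCN) ≈ 9.2 — sp carbon stabilises the charge somewhat, but still a poor LG
tert-butoxide ((CH₃)₃CO⁻): pKₐ(t-BuOH) ≈ 18
Listed from poorest to best leaving group as asked.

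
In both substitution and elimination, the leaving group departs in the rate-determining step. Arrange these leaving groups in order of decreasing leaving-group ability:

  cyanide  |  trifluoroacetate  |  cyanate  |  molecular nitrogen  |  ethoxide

The more stable X⁻ (or X) is on its own — i.e. the weaker a base it is — the better a leaving group it makes.
molecular nitrogen: no meaningful conjugate acid; N₂ departs as an exceptionally stable neutral molecule
trifluoroacetate: pKₐ(CF₃COOH) ≈ 0.2
cyanate: pKₐ(HOCN) ≈ 3.5 — resonance between N and O
cyanide: pKₐ(HCN) ≈ 9.2 — sp carbon stabilises the charge somewhat, but still a poor LG
ethoxide: pKₐ(CH₃CH₂OH) ≈ 16 — strong base; alkoxides do not leave unassisted

molecular nitrogen > trifluoroacetate > cyanate > cyanide > ethoxide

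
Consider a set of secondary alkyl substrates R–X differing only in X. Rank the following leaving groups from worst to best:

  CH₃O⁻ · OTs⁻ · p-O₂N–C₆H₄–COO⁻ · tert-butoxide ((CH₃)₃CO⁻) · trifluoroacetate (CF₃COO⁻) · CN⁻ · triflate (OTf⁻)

tert-butoxide ((CH₃)₃CO⁻) < CH₃O⁻ < CN⁻ < p-O₂N–C₆H₄–COO⁻ < trifluoroacetate (CF₃COO⁻) < OTs⁻ < triflate (OTf⁻)

triflate (OTf⁻): pKₐ(CF₃SO₃H (triflic acid)) ≈ -14
OTs⁻: pKₐ(p-CH₃C₆H₄SO₃H (TsOH)) ≈ -2.8
trifluoroacetate (CF₃COO⁻): pKₐ(CF₃COOH) ≈ 0.2 — strongly electron-withdrawing CF₃ stabilises the carboxylate
p-O₂N–C₆H₄–COO⁻: pKₐ(p-nitrobenzoic acid) ≈ 3.4
CN⁻: pKₐ(HCN) ≈ 9.2
CH₃O⁻: pKₐ(CH₃OH) ≈ 15.5
tert-butoxide ((CH₃)₃CO⁻): pKₐ(t-BuOH) ≈ 18
Reversing gives the worst-to-best order requested.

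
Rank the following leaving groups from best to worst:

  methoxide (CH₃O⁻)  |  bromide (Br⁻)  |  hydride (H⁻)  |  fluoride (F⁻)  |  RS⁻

Leaving-group ability tracks the stability of the departed species; conjugate-acid pKₐ is the usual yardstick (lower pKₐ → better LG).
bromide (Br⁻): pKₐ(HBr) ≈ -9 — weak base; good leaving group
fluoride (F⁻): pKₐ(HF) ≈ 3.2 — small and strongly basic; the poor halide leaving group
RS⁻: pKₐ(RSH (a thiol)) ≈ 10.5
methoxide (CH₃O⁻): pKₐ(CH₃OH) ≈ 15.5 — strong base; alkoxides do not leave unassisted
hydride (H⁻): pKₐ(H₂) ≈ 36 — extremely strong base; leaves only in special hydride-transfer contexts

bromide (Br⁻) > fluoride (F⁻) > RS⁻ > methoxide (CH₃O⁻) > hydride (H⁻)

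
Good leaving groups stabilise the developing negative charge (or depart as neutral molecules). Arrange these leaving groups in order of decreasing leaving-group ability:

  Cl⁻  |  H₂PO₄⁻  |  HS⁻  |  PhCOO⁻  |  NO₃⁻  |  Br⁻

A good leaving group is a weak base: the lower the pKₐ of its conjugate acid, the more readily it departs.
Br⁻: pKₐ(HBr) ≈ -9
Cl⁻: pKₐ(HCl) ≈ -7
NO₃⁻: pKₐ(HNO₃) ≈ -1.3
H₂PO₄⁻: pKₐ(H₃PO₄) ≈ 2.1
PhCOO⁻: pKₐ(C₆H₅COOH) ≈ 4.2
HS⁻: pKₐ(H₂S) ≈ 7

Br⁻ > Cl⁻ > NO₃⁻ > H₂PO₄⁻ > PhCOO⁻ > HS⁻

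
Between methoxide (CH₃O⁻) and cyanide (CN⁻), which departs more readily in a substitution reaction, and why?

cyanide (CN⁻) is the better leaving group.
pKₐ(HCN) ≈ 9.2 versus pKₐ(CH₃OH) ≈ 15.5: cyanide (CN⁻) is the much weaker base.
Sp carbon stabilises the charge somewhat, but still a poor LG.

cyanide (CN⁻)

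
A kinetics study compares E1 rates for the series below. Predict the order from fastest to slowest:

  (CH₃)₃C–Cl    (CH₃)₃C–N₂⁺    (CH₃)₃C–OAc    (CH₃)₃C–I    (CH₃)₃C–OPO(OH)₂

Identical carbon frameworks mean the comparison reduces to leaving-group quality.
Rank by basicity of the departing species: weakest base leaves most easily.
(CH₃)₃C–N₂⁺ loses N₂: no meaningful conjugate acid; N₂ departs as an exceptionally stable neutral molecule
(CH₃)₃C–I loses I⁻: pKₐ(HI) ≈ -10
(CH₃)₃C–Cl loses Cl⁻: pKₐ(HCl) ≈ -7
(CH₃)₃C–OPO(OH)₂ loses H₂PO₄⁻: pKₐ(H₃PO₄) ≈ 2.1
(CH₃)₃C–OAc loses AcO⁻: pKₐ(CH₃COOH) ≈ 4.8

(CH₃)₃C–N₂⁺ > (CH₃)₃C–I > (CH₃)₃C–Cl > (CH₃)₃C–OPO(OH)₂ > (CH₃)₃C–OAc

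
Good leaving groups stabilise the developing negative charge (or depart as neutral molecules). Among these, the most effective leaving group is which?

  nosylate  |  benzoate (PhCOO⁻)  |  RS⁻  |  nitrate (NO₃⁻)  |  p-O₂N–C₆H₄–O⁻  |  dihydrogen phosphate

nosylate

Rank by basicity of the departing species: weakest base leaves most easily.
nosylate: pKₐ(p-O₂NC₆H₄SO₃H) ≈ -3.5
nitrate (NO₃⁻): pKₐ(HNO₃) ≈ -1.3
dihydrogen phosphate: pKₐ(H₃PO₄) ≈ 2.1
benzoate (PhCOO⁻): pKₐ(C₆H₅COOH) ≈ 4.2
p-O₂N–C₆H₄–O⁻: pKₐ(p-nitrophenol) ≈ 7.2
RS⁻: pKₐ(RSH (a thiol)) ≈ 10.5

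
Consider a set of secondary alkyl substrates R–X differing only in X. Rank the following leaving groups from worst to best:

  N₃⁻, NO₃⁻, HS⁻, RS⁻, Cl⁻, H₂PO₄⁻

RS⁻ < HS⁻ < N₃⁻ < H₂PO₄⁻ < NO₃⁻ < Cl⁻

Rank by basicity of the departing species: weakest base leaves most easily.
Cl⁻: pKₐ(HCl) ≈ -7
NO₃⁻: pKₐ(HNO₃) ≈ -1.3 — resonance-delocalised over three oxygens
H₂PO₄⁻: pKₐ(H₃PO₄) ≈ 2.1
N₃⁻: pKₐ(HN₃) ≈ 4.7
HS⁻: pKₐ(H₂S) ≈ 7 — larger and more polarisable than the oxygen analogue
RS⁻: pKₐ(RSH (a thiol)) ≈ 10.5 — moderately basic; rarely leaves without activation
The question asks for worst first, so the sequence is read in increasing leaving-group ability.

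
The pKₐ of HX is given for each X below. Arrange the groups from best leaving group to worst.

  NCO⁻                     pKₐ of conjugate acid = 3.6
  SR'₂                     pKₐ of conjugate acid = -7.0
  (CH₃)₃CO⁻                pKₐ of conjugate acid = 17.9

Lower conjugate-acid pKₐ ⇒ weaker base ⇒ better leaving group.
Sorting by the given values: SR'₂ (-7.0), NCO⁻ (3.6), (CH₃)₃CO⁻ (17.9).

SR'₂ > NCO⁻ > (CH₃)₃CO⁻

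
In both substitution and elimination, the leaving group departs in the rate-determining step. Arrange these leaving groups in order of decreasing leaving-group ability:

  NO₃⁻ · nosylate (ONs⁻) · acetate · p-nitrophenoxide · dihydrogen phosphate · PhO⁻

nosylate (ONs⁻) > NO₃⁻ > dihydrogen phosphate > acetate > p-nitrophenoxide > PhO⁻

A good leaving group is a weak base: the lower the pKₐ of its conjugate acid, the more readily it departs.
nosylate (ONs⁻): pKₐ(p-O₂NC₆H₄SO₃H) ≈ -3.5
NO₃⁻: pKₐ(HNO₃) ≈ -1.3 — resonance-delocalised over three oxygens
dihydrogen phosphate: pKₐ(H₃PO₄) ≈ 2.1 — moderate base; biological leaving group after further activation
acetate: pKₐ(CH₃COOH) ≈ 4.8 — resonance-stabilised but still a weak base
p-nitrophenoxide: pKₐ(p-nitrophenol) ≈ 7.2
PhO⁻: pKₐ(C₆H₅OH (phenol)) ≈ 10 — resonance into the ring helps, but still a poor LG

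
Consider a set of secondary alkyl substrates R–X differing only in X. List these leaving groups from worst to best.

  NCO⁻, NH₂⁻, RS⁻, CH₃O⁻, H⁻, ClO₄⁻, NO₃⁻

Leaving-group ability tracks the stability of the departed species; conjugate-acid pKₐ is the usual yardstick (lower pKₐ → better LG).
ClO₄⁻: pKₐ(HClO₄) ≈ -10
NO₃⁻: pKₐ(HNO₃) ≈ -1.3
NCO⁻: pKₐ(HOCN) ≈ 3.5
RS⁻: pKₐ(RSH (a thiol)) ≈ 10.5
CH₃O⁻: pKₐ(CH₃OH) ≈ 15.5
H⁻: pKₐ(H₂) ≈ 36
NH₂⁻: pKₐ(NH₃) ≈ 38
Reversing gives the worst-to-best order requested.

NH₂⁻ < H⁻ < CH₃O⁻ < RS⁻ < NCO⁻ < NO₃⁻ < ClO₄⁻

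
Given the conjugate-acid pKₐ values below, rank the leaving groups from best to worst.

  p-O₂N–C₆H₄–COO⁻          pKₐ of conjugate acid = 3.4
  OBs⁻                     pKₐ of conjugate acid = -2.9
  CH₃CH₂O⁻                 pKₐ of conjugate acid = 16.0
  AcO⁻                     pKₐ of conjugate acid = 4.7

OBs⁻ > p-O₂N–C₆H₄–COO⁻ > AcO⁻ > CH₃CH₂O⁻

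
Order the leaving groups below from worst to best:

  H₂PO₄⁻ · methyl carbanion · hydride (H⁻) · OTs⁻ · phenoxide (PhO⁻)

methyl carbanion < hydride (H⁻) < phenoxide (PhO⁻) < H₂PO₄⁻ < OTs⁻

Leaving-group ability tracks the stability of the departed species; conjugate-acid pKₐ is the usual yardstick (lower pKₐ → better LG).
OTs⁻: pKₐ(p-CH₃C₆H₄SO₃H (TsOH)) ≈ -2.8
H₂PO₄⁻: pKₐ(H₃PO₄) ≈ 2.1 — moderate base; biological leaving group after further activation
phenoxide (PhO⁻): pKₐ(C₆H₅OH (phenol)) ≈ 10 — resonance into the ring helps, but still a poor LG
hydride (H⁻): pKₐ(H₂) ≈ 36
methyl carbanion: pKₐ(CH₄) ≈ 48 — unstabilised carbanion; the worst conceivable leaving group
The question asks for worst first, so the sequence is read in increasing leaving-group ability.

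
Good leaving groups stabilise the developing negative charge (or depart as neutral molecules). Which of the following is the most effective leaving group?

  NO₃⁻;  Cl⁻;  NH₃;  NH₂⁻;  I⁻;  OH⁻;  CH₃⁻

I⁻

A good leaving group is a weak base: the lower the pKₐ of its conjugate acid, the more readily it departs.
I⁻: pKₐ(HI) ≈ -10
Cl⁻: pKₐ(HCl) ≈ -7
NO₃⁻: pKₐ(HNO₃) ≈ -1.3
NH₃: pKₐ(NH₄⁺) ≈ 9.2
OH⁻: pKₐ(H₂O) ≈ 15.7
NH₂⁻: pKₐ(NH₃) ≈ 38
CH₃⁻: pKₐ(CH₄) ≈ 48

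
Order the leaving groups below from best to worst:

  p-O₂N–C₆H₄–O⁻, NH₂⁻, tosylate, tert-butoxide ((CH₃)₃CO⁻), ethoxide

Leaving-group ability tracks the stability of the departed species; conjugate-acid pKₐ is the usual yardstick (lower pKₐ → better LG).
tosylate: pKₐ(p-CH₃C₆H₄SO₃H (TsOH)) ≈ -2.8
p-O₂N–C₆H₄–O⁻: pKₐ(p-nitrophenol) ≈ 7.2 — nitro group delocalises the charge; the classic chromogenic LG
ethoxide: pKₐ(CH₃CH₂OH) ≈ 16 — strong base; alkoxides do not leave unassisted
tert-butoxide ((CH₃)₃CO⁻): pKₐ(t-BuOH) ≈ 18
NH₂⁻: pKₐ(NH₃) ≈ 38 — extremely strong base; never a leaving group

tosylate > p-O₂N–C₆H₄–O⁻ > ethoxide > tert-butoxide ((CH₃)₃CO⁻) > NH₂⁻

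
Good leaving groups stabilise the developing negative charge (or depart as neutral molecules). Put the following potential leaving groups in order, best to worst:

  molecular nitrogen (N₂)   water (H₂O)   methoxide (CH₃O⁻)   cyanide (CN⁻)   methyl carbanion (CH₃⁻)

molecular nitrogen (N₂) > water (H₂O) > cyanide (CN⁻) > methoxide (CH₃O⁻) > methyl carbanion (CH₃⁻)

molecular nitrogen (N₂): no meaningful conjugate acid; N₂ departs as an exceptionally stable neutral molecule
water (H₂O): pKₐ(H₃O⁺) ≈ -1.7
cyanide (CN⁻): pKₐ(HCN) ≈ 9.2
methoxide (CH₃O⁻): pKₐ(CH₃OH) ≈ 15.5
methyl carbanion (CH₃⁻): pKₐ(CH₄) ≈ 48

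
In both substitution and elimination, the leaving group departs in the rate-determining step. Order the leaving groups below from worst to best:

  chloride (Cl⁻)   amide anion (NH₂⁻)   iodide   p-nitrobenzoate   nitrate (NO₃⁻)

amide anion (NH₂⁻) < p-nitrobenzoate < nitrate (NO₃⁻) < chloride (Cl⁻) < iodide

The more stable X⁻ (or X) is on its own — i.e. the weaker a base it is — the better a leaving group it makes.
iodide: pKₐ(HI) ≈ -10
chloride (Cl⁻): pKₐ(HCl) ≈ -7
nitrate (NO₃⁻): pKₐ(HNO₃) ≈ -1.3
p-nitrobenzoate: pKₐ(p-nitrobenzoic acid) ≈ 3.4
amide anion (NH₂⁻): pKₐ(NH₃) ≈ 38
The question asks for worst first, so the sequence is read in increasing leaving-group ability.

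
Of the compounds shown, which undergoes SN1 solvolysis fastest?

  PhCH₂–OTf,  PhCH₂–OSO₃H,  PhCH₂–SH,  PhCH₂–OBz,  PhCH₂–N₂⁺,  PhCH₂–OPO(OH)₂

PhCH₂–N₂⁺

The skeletons are identical, so relative rate is governed entirely by leaving-group ability.
Leaving-group ability tracks the stability of the departed species; conjugate-acid pKₐ is the usual yardstick (lower pKₐ → better LG).
PhCH₂–N₂⁺ loses N₂: no meaningful conjugate acid; N₂ departs as an exceptionally stable neutral molecule
PhCH₂–OTf loses OTf⁻: pKₐ(CF₃SO₃H (triflic acid)) ≈ -14
PhCH₂–OSO₃H loses HSO₄⁻: pKₐ(H₂SO₄) ≈ -3
PhCH₂–OPO(OH)₂ loses H₂PO₄⁻: pKₐ(H₃PO₄) ≈ 2.1
PhCH₂–OBz loses PhCOO⁻: pKₐ(C₆H₅COOH) ≈ 4.2
PhCH₂–SH loses HS⁻: pKₐ(H₂S) ≈ 7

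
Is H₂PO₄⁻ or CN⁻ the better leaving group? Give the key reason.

H₂PO₄⁻

H₂PO₄⁻ is the better leaving group.
pKₐ(H₃PO₄) ≈ 2.1 versus pKₐ(HCN) ≈ 9.2: H₂PO₄⁻ is the much weaker base.
Moderate base; biological leaving group after further activation.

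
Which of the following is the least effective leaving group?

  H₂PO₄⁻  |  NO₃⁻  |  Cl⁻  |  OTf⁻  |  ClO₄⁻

H₂PO₄⁻

The more stable X⁻ (or X) is on its own — i.e. the weaker a base it is — the better a leaving group it makes.
OTf⁻: pKₐ(CF₃SO₃H (triflic acid)) ≈ -14
ClO₄⁻: pKₐ(HClO₄) ≈ -10
Cl⁻: pKₐ(HCl) ≈ -7
NO₃⁻: pKₐ(HNO₃) ≈ -1.3
H₂PO₄⁻: pKₐ(H₃PO₄) ≈ 2.1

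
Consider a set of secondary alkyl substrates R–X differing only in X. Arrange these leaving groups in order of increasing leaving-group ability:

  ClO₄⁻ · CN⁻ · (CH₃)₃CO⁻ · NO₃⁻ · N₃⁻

(CH₃)₃CO⁻ < CN⁻ < N₃⁻ < NO₃⁻ < ClO₄⁻

ClO₄⁻: pKₐ(HClO₄) ≈ -10
NO₃⁻: pKₐ(HNO₃) ≈ -1.3
N₃⁻: pKₐ(HN₃) ≈ 4.7
CN⁻: pKₐ(HCN) ≈ 9.2
(CH₃)₃CO⁻: pKₐ(t-BuOH) ≈ 18
Listed from poorest to best leaving group as asked.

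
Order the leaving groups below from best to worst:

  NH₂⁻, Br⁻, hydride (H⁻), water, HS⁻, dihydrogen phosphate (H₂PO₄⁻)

Br⁻ > water > dihydrogen phosphate (H₂PO₄⁻) > HS⁻ > hydride (H⁻) > NH₂⁻

A good leaving group is a weak base: the lower the pKₐ of its conjugate acid, the more readily it departs.
Br⁻: pKₐ(HBr) ≈ -9
water: pKₐ(H₃O⁺) ≈ -1.7
dihydrogen phosphate (H₂PO₄⁻): pKₐ(H₃PO₄) ≈ 2.1
HS⁻: pKₐ(H₂S) ≈ 7
hydride (H⁻): pKₐ(H₂) ≈ 36
NH₂⁻: pKₐ(NH₃) ≈ 38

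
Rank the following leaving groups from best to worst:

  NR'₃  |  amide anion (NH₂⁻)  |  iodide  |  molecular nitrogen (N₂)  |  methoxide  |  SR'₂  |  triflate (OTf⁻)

The more stable X⁻ (or X) is on its own — i.e. the weaker a base it is — the better a leaving group it makes.
molecular nitrogen (N₂): no meaningful conjugate acid; N₂ departs as an exceptionally stable neutral molecule
triflate (OTf⁻): pKₐ(CF₃SO₃H (triflic acid)) ≈ -14 — charge spread over three oxygens and a CF₃ group; the premier leaving group in synthesis
iodide: pKₐ(HI) ≈ -10 — large, highly polarisable; very weak base
SR'₂: pKₐ(R'₂SH⁺) ≈ -7
NR'₃: pKₐ(R'₃NH⁺) ≈ 10.7 — neutral but still a fairly strong base; Hofmann-elimination LG
methoxide: pKₐ(CH₃OH) ≈ 15.5 — strong base; alkoxides do not leave unassisted
amide anion (NH₂⁻): pKₐ(NH₃) ≈ 38 — extremely strong base; never a leaving group

molecular nitrogen (N₂) > triflate (OTf⁻) > iodide > SR'₂ > NR'₃ > methoxide > amide anion (NH₂⁻)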